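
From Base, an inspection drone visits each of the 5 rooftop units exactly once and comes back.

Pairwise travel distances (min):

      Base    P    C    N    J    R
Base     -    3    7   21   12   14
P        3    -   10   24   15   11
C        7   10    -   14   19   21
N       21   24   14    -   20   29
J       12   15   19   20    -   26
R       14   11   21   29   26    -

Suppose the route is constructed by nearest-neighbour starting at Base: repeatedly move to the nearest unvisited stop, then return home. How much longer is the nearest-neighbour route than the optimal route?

The nearest-neighbour route is 6 min longer than optimal.

From Base: P=3, C=7, J=12, R=14, N=21 → choose P (3).
From P: C=10, R=11, J=15, N=24 → choose C (10).
From C: N=14, J=19, R=21 → choose N (14).
From N: J=20, R=29 → choose J (20).
From J: R=26 → choose R (26).
NN route Base → P → C → N → J → R → Base costs 87.
Optimal: Base → P → R → C → N → J → Base costs 81 (by enumerating all 60 distinct tours).
Excess = 87 − 81 = 6.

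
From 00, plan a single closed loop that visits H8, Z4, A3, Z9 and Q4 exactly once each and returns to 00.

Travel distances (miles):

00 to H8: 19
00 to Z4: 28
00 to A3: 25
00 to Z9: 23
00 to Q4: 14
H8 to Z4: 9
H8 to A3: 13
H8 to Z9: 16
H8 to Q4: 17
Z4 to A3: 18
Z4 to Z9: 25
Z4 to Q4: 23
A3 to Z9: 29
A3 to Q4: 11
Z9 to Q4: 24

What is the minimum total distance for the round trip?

There are 60 distinct closed tours to check (reversals are equivalent).
00-H8-Z4-A3-Z9-Q4-00: 19+9+18+29+24+14 = 113
00-H8-Z4-A3-Q4-Z9-00: 19+9+18+11+24+23 = 104
00-H8-Z4-Z9-A3-Q4-00: 19+9+25+29+11+14 = 107
00-H8-Z4-Z9-Q4-A3-00: 19+9+25+24+11+25 = 113
00-H8-Z4-Q4-A3-Z9-00: 19+9+23+11+29+23 = 114
00-H8-Z4-Q4-Z9-A3-00: 19+9+23+24+29+25 = 129
00-H8-A3-Z4-Z9-Q4-00: 19+13+18+25+24+14 = 113
00-H8-A3-Z4-Q4-Z9-00: 19+13+18+23+24+23 = 120
00-H8-A3-Z9-Z4-Q4-00: 19+13+29+25+23+14 = 123
00-H8-A3-Z9-Q4-Z4-00: 19+13+29+24+23+28 = 136
00-H8-A3-Q4-Z4-Z9-00: 19+13+11+23+25+23 = 114
00-H8-A3-Q4-Z9-Z4-00: 19+13+11+24+25+28 = 120
00-H8-Z9-Z4-A3-Q4-00: 19+16+25+18+11+14 = 103
00-H8-Z9-Z4-Q4-A3-00: 19+16+25+23+11+25 = 119
… (46 more)
00-Z9-H8-Z4-A3-Q4-00: 23+16+9+18+11+14 = 91  ← best
The minimum is 91.
One optimal route: 00 → Z9 → H8 → Z4 → A3 → Q4 → 00 (or its reverse).

Minimum total distance: 91 miles.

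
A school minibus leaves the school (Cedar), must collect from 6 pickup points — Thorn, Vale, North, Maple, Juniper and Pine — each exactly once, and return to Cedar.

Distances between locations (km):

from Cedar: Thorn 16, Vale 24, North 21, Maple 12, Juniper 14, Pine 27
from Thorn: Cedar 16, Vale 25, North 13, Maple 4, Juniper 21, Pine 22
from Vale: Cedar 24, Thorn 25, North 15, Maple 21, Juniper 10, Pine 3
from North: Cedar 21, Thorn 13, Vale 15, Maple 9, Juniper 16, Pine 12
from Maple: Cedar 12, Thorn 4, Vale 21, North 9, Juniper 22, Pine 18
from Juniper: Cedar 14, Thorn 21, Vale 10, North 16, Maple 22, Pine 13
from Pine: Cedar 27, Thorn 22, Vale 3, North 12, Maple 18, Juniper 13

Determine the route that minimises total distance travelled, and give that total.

Minimum total distance: 68 km.

Cedar-Thorn-Vale-North-Maple-Juniper-Pine-Cedar: 16+25+15+9+22+13+27 = 127
Cedar-Thorn-Vale-North-Maple-Pine-Juniper-Cedar: 16+25+15+9+18+13+14 = 110
Cedar-Thorn-Vale-North-Juniper-Maple-Pine-Cedar: 16+25+15+16+22+18+27 = 139
Cedar-Thorn-Vale-North-Juniper-Pine-Maple-Cedar: 16+25+15+16+13+18+12 = 115
Cedar-Thorn-Vale-North-Pine-Maple-Juniper-Cedar: 16+25+15+12+18+22+14 = 122
Cedar-Thorn-Vale-North-Pine-Juniper-Maple-Cedar: 16+25+15+12+13+22+12 = 115
Cedar-Thorn-Vale-Maple-North-Juniper-Pine-Cedar: 16+25+21+9+16+13+27 = 127
Cedar-Thorn-Vale-Maple-North-Pine-Juniper-Cedar: 16+25+21+9+12+13+14 = 110
… (352 more)
Cedar-Thorn-Maple-North-Pine-Vale-Juniper-Cedar: 16+4+9+12+3+10+14 = 68  ← best
The minimum is 68.
One optimal route: Cedar → Thorn → Maple → North → Pine → Vale → Juniper → Cedar (or its reverse).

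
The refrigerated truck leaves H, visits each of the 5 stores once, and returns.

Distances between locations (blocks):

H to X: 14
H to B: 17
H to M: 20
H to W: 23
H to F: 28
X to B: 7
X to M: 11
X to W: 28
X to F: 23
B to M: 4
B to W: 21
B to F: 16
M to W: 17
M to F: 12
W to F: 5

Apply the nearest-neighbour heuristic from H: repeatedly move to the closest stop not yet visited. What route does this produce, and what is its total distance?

From H: distances to unvisited — X=14, B=17, M=20, W=23, F=28. Nearest is X (14).
From X: distances to unvisited — B=7, M=11, F=23, W=28. Nearest is B (7).
From B: distances to unvisited — M=4, F=16, W=21. Nearest is M (4).
From M: distances to unvisited — F=12, W=17. Nearest is F (12).
From F: distances to unvisited — W=5. Nearest is W (5).
Return W→H: 23.
Total = 14 + 7 + 4 + 12 + 5 + 23 = 65.

Nearest-neighbour total = 65 blocks; route H → X → B → M → F → W → H.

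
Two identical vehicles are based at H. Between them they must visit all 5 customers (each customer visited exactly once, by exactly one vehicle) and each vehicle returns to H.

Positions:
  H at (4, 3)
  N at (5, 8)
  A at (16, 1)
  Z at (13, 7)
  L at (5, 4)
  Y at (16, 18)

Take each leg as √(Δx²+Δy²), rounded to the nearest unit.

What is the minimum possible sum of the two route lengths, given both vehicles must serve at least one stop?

Check every non-empty split of the stops between the two vehicles; for each half take its own optimal tour:
  {N} + {A, Z, L, Y}: 10 + 49 = 59
  {A} + {N, Z, L, Y}: 24 + 41 = 65
  {N, A} + {Z, L, Y}: 30 + 40 = 70
  {Z} + {N, A, L, Y}: 20 + 49 = 69
  {N, Z} + {A, L, Y}: 23 + 48 = 71
  {A, Z} + {N, L, Y}: 29 + 39 = 68
  … (15 splits in total)
  {L} + {N, A, Z, Y}: 2 + 50 = 52  ← best
Best: vehicle 1 H → L → H = 2; vehicle 2 H → N → Y → Z → A → H = 50; combined 52.

52 — the smallest possible combined total.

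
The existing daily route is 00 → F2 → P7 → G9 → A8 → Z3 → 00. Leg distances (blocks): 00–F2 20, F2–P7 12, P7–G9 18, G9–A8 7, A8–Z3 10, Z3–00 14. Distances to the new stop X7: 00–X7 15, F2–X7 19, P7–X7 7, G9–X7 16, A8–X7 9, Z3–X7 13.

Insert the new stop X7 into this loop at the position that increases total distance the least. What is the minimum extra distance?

+5 blocks — insert X7 between P7 and G9.

Insertion cost between consecutive stops i–j is d(i,X7) + d(X7,j) − d(i,j):
  between 00 and F2: 15 + 19 − 20 = 14
  between F2 and P7: 19 + 7 − 12 = 14
  between P7 and G9: 7 + 16 − 18 = 5
  between G9 and A8: 16 + 9 − 7 = 18
  between A8 and Z3: 9 + 13 − 10 = 12
  between Z3 and 00: 13 + 15 − 14 = 14
Cheapest insertion is between P7 and G9, adding 5.
New total = 81 + 5 = 86.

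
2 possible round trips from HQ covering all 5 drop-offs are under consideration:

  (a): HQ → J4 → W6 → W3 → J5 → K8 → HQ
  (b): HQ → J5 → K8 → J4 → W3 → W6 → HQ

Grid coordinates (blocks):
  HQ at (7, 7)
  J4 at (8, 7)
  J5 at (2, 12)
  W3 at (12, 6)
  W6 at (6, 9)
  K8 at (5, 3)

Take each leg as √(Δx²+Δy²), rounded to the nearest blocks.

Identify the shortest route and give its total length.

34 blocks — (b) is the shortest.

(a): 1 + 3 + 7 + 12 + 9 + 4 = 36
(b): 7 + 9 + 5 + 4 + 7 + 2 = 34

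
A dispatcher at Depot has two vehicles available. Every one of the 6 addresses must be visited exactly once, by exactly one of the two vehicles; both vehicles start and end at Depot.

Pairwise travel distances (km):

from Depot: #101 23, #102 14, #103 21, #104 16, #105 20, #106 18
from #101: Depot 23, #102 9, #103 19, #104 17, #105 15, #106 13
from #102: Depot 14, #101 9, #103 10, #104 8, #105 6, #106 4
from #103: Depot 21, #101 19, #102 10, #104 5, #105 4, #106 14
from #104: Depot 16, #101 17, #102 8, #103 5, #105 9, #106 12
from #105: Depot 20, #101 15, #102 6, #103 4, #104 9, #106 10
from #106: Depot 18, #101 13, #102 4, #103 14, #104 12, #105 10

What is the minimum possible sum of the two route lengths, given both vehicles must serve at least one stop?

There are 2^5 − 1 = 31 ways to divide the 6 stops into two non-empty groups. For each, the best each vehicle can do is its own shortest tour through its group:
  {#101} + {#102, #103, #104, #105, #106}: 46 + 53 = 99
  {#102} + {#101, #103, #104, #105, #106}: 28 + 71 = 99
  {#101, #102} + {#103, #104, #105, #106}: 46 + 53 = 99
  {#103} + {#101, #102, #104, #105, #106}: 42 + 71 = 113
  {#101, #103} + {#102, #104, #105, #106}: 63 + 53 = 116
  {#102, #103} + {#101, #104, #105, #106}: 45 + 71 = 116
  … (31 splits in total)
Best: vehicle 1 Depot → #101 → Depot = 46; vehicle 2 Depot → #102 → #106 → #105 → #103 → #104 → Depot = 53; combined 99.

Minimum combined distance: 99 km.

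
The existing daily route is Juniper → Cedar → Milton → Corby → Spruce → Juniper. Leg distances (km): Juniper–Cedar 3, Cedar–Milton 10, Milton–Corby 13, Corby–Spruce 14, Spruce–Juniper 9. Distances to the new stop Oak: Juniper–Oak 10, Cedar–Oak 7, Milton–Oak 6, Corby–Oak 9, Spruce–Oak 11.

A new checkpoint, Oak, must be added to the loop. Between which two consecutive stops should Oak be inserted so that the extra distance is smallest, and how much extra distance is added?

Insertion cost between consecutive stops i–j is d(i,Oak) + d(Oak,j) − d(i,j):
  between Juniper and Cedar: 10 + 7 − 3 = 14
  between Cedar and Milton: 7 + 6 − 10 = 3
  between Milton and Corby: 6 + 9 − 13 = 2
  between Corby and Spruce: 9 + 11 − 14 = 6
  between Spruce and Juniper: 11 + 10 − 9 = 12
Cheapest insertion is between Milton and Corby, adding 2.
New total = 49 + 2 = 51.

Minimum extra distance: 2 km, inserting Oak between Milton and Corby.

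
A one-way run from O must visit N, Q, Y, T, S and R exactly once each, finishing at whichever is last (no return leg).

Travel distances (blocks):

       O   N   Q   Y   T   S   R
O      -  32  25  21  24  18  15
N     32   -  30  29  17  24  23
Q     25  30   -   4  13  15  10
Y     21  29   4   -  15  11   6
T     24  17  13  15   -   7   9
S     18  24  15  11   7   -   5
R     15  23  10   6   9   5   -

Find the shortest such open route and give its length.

Minimum one-way distance = 63 blocks.

There are 6! = 720 possible orderings.
O - N - Q - Y - T - S - R: 32+30+4+15+7+5 = 93
O - N - Q - Y - T - R - S: 32+30+4+15+9+5 = 95
O - N - Q - Y - S - T - R: 32+30+4+11+7+9 = 93
O - N - Q - Y - S - R - T: 32+30+4+11+5+9 = 91
O - N - Q - Y - R - T - S: 32+30+4+6+9+7 = 88
O - N - Q - Y - R - S - T: 32+30+4+6+5+7 = 84
O - N - Q - T - Y - S - R: 32+30+13+15+11+5 = 106
O - N - Q - T - Y - R - S: 32+30+13+15+6+5 = 101
… (712 more)
O - S - R - Y - Q - T - N: 18+5+6+4+13+17 = 63  ← best
The minimum is 63.
One shortest path: O → S → R → Y → Q → T → N.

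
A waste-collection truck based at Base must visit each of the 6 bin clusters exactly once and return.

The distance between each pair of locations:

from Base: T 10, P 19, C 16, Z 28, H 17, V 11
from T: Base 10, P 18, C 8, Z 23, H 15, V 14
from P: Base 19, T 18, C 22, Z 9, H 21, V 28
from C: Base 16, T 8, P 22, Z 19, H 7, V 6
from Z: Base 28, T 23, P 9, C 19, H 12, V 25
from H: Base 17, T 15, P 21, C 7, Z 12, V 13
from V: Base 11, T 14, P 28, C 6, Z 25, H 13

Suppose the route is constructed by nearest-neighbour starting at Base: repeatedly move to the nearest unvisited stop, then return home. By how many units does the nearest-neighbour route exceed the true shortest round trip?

Base: T=10, V=11, C=16, H=17, P=19, Z=28 ⇒ T
T: C=8, V=14, H=15, P=18, Z=23 ⇒ C
C: V=6, H=7, Z=19, P=22 ⇒ V
V: H=13, Z=25, P=28 ⇒ H
H: Z=12, P=21 ⇒ Z
Z: P=9 ⇒ P
NN route Base → T → C → V → H → Z → P → Base costs 77.
Optimal: Base → T → P → Z → H → C → V → Base costs 73 (by enumerating all 360 distinct tours).
Excess = 77 − 73 = 4.

Excess over optimum: 4.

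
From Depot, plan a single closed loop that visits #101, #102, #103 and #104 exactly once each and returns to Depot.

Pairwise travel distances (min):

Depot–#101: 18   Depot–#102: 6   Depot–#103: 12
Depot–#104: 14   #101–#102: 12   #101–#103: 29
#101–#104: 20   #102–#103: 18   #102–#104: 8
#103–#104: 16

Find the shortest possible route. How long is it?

Shortest round trip = 66 min.

Depot→#101→#102→#103→#104→Depot: 18+12+18+16+14 = 78
Depot→#101→#102→#104→#103→Depot: 18+12+8+16+12 = 66
Depot→#101→#103→#102→#104→Depot: 18+29+18+8+14 = 87
Depot→#101→#103→#104→#102→Depot: 18+29+16+8+6 = 77
Depot→#101→#104→#102→#103→Depot: 18+20+8+18+12 = 76
Depot→#101→#104→#103→#102→Depot: 18+20+16+18+6 = 78
Depot→#102→#101→#103→#104→Depot: 6+12+29+16+14 = 77
Depot→#102→#101→#104→#103→Depot: 6+12+20+16+12 = 66
Depot→#102→#103→#101→#104→Depot: 6+18+29+20+14 = 87
Depot→#102→#104→#101→#103→Depot: 6+8+20+29+12 = 75
Depot→#103→#101→#102→#104→Depot: 12+29+12+8+14 = 75
Depot→#103→#102→#101→#104→Depot: 12+18+12+20+14 = 76
The minimum is 66.
One optimal route: Depot → #101 → #102 → #104 → #103 → Depot (or its reverse).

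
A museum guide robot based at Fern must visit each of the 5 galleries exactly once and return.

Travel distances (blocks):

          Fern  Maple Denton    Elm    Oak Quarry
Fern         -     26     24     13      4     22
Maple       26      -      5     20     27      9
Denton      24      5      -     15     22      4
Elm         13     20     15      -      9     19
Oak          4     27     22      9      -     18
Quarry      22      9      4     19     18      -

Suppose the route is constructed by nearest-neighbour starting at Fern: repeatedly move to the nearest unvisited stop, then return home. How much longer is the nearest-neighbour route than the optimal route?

From Fern: Oak=4, Elm=13, Quarry=22, Denton=24, Maple=26 → choose Oak (4).
From Oak: Elm=9, Quarry=18, Denton=22, Maple=27 → choose Elm (9).
From Elm: Denton=15, Quarry=19, Maple=20 → choose Denton (15).
From Denton: Quarry=4, Maple=5 → choose Quarry (4).
From Quarry: Maple=9 → choose Maple (9).
NN route Fern → Oak → Elm → Denton → Quarry → Maple → Fern costs 67.
Optimal: Fern → Elm → Maple → Denton → Quarry → Oak → Fern costs 64 (by enumerating all 60 distinct tours).
Excess = 67 − 64 = 3.

3 blocks longer than the optimal tour.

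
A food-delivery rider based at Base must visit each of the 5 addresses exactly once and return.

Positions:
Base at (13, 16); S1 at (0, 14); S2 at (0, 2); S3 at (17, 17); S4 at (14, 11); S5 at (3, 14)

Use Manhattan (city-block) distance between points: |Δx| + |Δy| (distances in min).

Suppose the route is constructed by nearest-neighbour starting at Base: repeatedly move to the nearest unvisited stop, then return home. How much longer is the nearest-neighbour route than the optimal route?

6 min longer than the optimal tour.

Base: S3=5, S4=6, S5=12, S1=15, S2=27 ⇒ S3
S3: S4=9, S5=17, S1=20, S2=32 ⇒ S4
S4: S5=14, S1=17, S2=23 ⇒ S5
S5: S1=3, S2=15 ⇒ S1
S1: S2=12 ⇒ S2
NN route Base → S3 → S4 → S5 → S1 → S2 → Base costs 70.
Optimal: Base → S3 → S4 → S2 → S1 → S5 → Base costs 64 (by enumerating all 60 distinct tours).
Excess = 70 − 64 = 6.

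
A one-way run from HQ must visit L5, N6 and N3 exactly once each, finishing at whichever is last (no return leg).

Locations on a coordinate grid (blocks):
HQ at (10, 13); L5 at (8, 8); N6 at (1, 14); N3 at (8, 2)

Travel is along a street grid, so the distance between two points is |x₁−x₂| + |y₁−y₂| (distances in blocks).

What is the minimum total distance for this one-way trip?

There are 3! = 6 possible orderings.
HQ→L5→N6→N3: 7+13+19 = 39
HQ→L5→N3→N6: 7+6+19 = 32
HQ→N6→L5→N3: 10+13+6 = 29
HQ→N6→N3→L5: 10+19+6 = 35
HQ→N3→L5→N6: 13+6+13 = 32
HQ→N3→N6→L5: 13+19+13 = 45
The minimum is 29.
One shortest path: HQ → N6 → L5 → N3.

Minimum one-way distance = 29 blocks.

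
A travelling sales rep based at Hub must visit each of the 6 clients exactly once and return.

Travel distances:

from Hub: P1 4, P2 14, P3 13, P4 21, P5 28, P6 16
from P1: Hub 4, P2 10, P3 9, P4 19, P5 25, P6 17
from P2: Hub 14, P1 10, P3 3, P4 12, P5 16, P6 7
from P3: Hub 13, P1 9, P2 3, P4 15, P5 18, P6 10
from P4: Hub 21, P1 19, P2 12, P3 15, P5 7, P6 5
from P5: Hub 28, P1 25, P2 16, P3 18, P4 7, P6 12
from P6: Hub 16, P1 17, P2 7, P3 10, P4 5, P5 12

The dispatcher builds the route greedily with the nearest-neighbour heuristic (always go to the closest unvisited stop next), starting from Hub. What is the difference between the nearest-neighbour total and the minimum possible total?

The nearest-neighbour route is 3 longer than optimal.

From Hub: P1=4, P3=13, P2=14, P6=16, P4=21, P5=28 → choose P1 (4).
From P1: P3=9, P2=10, P6=17, P4=19, P5=25 → choose P3 (9).
From P3: P2=3, P6=10, P4=15, P5=18 → choose P2 (3).
From P2: P6=7, P4=12, P5=16 → choose P6 (7).
From P6: P4=5, P5=12 → choose P4 (5).
From P4: P5=7 → choose P5 (7).
NN route Hub → P1 → P3 → P2 → P6 → P4 → P5 → Hub costs 63.
Optimal: Hub → P1 → P3 → P2 → P5 → P4 → P6 → Hub costs 60 (by enumerating all 360 distinct tours).
Excess = 63 − 60 = 3.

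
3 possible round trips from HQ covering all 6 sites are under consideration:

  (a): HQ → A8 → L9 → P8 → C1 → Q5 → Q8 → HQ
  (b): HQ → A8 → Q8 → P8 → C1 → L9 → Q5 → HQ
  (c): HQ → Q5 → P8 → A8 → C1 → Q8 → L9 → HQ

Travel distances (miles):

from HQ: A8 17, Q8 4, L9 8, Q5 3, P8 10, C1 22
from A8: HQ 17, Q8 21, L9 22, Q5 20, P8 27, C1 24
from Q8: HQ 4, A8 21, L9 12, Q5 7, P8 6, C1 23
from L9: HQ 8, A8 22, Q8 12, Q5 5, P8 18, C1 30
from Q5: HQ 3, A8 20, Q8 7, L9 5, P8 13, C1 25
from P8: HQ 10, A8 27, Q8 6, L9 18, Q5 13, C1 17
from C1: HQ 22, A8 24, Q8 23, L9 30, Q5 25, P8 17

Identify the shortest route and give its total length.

(a): 17 + 22 + 18 + 17 + 25 + 7 + 4 = 110
(b): 17 + 21 + 6 + 17 + 30 + 5 + 3 = 99
(c): 3 + 13 + 27 + 24 + 23 + 12 + 8 = 110

Shortest is (b), total 99 miles.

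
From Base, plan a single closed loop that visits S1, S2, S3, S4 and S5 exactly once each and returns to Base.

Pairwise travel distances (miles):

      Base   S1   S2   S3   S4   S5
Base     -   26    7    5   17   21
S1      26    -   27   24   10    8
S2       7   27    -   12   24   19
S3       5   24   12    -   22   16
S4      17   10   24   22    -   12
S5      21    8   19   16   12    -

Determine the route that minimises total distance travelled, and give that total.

Base → S1 → S2 → S3 → S4 → S5 → Base: 26+27+12+22+12+21 = 120
Base → S1 → S2 → S3 → S5 → S4 → Base: 26+27+12+16+12+17 = 110
Base → S1 → S2 → S4 → S3 → S5 → Base: 26+27+24+22+16+21 = 136
Base → S1 → S2 → S4 → S5 → S3 → Base: 26+27+24+12+16+5 = 110
Base → S1 → S2 → S5 → S3 → S4 → Base: 26+27+19+16+22+17 = 127
Base → S1 → S2 → S5 → S4 → S3 → Base: 26+27+19+12+22+5 = 111
Base → S1 → S3 → S2 → S4 → S5 → Base: 26+24+12+24+12+21 = 119
Base → S1 → S3 → S2 → S5 → S4 → Base: 26+24+12+19+12+17 = 110
Base → S1 → S3 → S4 → S2 → S5 → Base: 26+24+22+24+19+21 = 136
Base → S1 → S3 → S4 → S5 → S2 → Base: 26+24+22+12+19+7 = 110
Base → S1 → S3 → S5 → S2 → S4 → Base: 26+24+16+19+24+17 = 126
Base → S1 → S3 → S5 → S4 → S2 → Base: 26+24+16+12+24+7 = 109
Base → S1 → S4 → S2 → S3 → S5 → Base: 26+10+24+12+16+21 = 109
Base → S1 → S4 → S2 → S5 → S3 → Base: 26+10+24+19+16+5 = 100
… (46 more)
Base → S2 → S3 → S5 → S1 → S4 → Base: 7+12+16+8+10+17 = 70  ← best
The minimum is 70.
One optimal route: Base → S2 → S3 → S5 → S1 → S4 → Base (or its reverse).

Minimum total distance: 70 miles.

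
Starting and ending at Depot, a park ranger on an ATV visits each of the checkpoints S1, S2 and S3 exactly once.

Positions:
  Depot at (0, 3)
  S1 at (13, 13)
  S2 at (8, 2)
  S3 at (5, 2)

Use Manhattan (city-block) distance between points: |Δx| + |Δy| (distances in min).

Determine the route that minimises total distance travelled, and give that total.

Shortest round trip = 48 min.

Depot→S1→S2→S3→Depot: 23+16+3+6 = 48
Depot→S1→S3→S2→Depot: 23+19+3+9 = 54
Depot→S2→S1→S3→Depot: 9+16+19+6 = 50
The minimum is 48.
One optimal route: Depot → S1 → S2 → S3 → Depot (or its reverse).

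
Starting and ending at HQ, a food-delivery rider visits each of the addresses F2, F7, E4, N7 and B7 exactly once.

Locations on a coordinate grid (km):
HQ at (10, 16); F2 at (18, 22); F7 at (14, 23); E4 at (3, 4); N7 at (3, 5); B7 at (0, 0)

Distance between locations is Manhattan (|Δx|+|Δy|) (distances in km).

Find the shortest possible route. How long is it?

There are 60 distinct closed tours to check (reversals are equivalent).
HQ → F2 → F7 → E4 → N7 → B7 → HQ: 14+5+30+1+8+26 = 84
HQ → F2 → F7 → E4 → B7 → N7 → HQ: 14+5+30+7+8+18 = 82
HQ → F2 → F7 → N7 → E4 → B7 → HQ: 14+5+29+1+7+26 = 82
HQ → F2 → F7 → N7 → B7 → E4 → HQ: 14+5+29+8+7+19 = 82
HQ → F2 → F7 → B7 → E4 → N7 → HQ: 14+5+37+7+1+18 = 82
HQ → F2 → F7 → B7 → N7 → E4 → HQ: 14+5+37+8+1+19 = 84
HQ → F2 → E4 → F7 → N7 → B7 → HQ: 14+33+30+29+8+26 = 140
HQ → F2 → E4 → F7 → B7 → N7 → HQ: 14+33+30+37+8+18 = 140
HQ → F2 → E4 → N7 → F7 → B7 → HQ: 14+33+1+29+37+26 = 140
HQ → F2 → E4 → N7 → B7 → F7 → HQ: 14+33+1+8+37+11 = 104
HQ → F2 → E4 → B7 → F7 → N7 → HQ: 14+33+7+37+29+18 = 138
HQ → F2 → E4 → B7 → N7 → F7 → HQ: 14+33+7+8+29+11 = 102
HQ → F2 → N7 → F7 → E4 → B7 → HQ: 14+32+29+30+7+26 = 138
HQ → F2 → N7 → F7 → B7 → E4 → HQ: 14+32+29+37+7+19 = 138
… (46 more)
The minimum is 82.
One optimal route: HQ → F2 → F7 → E4 → B7 → N7 → HQ (or its reverse).

82 km — the shortest possible round trip.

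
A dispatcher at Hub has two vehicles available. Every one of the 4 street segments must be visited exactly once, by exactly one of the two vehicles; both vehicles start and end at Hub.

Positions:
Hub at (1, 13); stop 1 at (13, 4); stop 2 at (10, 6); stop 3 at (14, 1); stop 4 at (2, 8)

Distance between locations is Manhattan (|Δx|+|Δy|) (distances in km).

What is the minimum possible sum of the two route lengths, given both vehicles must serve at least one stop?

There are 2^3 − 1 = 7 ways to divide the 4 stops into two non-empty groups. For each, the best each vehicle can do is its own shortest tour through its group:
  {stop 1} + {stop 2, stop 3, stop 4}: 42 + 50 = 92
  {stop 2} + {stop 1, stop 3, stop 4}: 32 + 50 = 82
  {stop 1, stop 2} + {stop 3, stop 4}: 42 + 50 = 92
  {stop 3} + {stop 1, stop 2, stop 4}: 50 + 42 = 92
  {stop 1, stop 3} + {stop 2, stop 4}: 50 + 32 = 82
  {stop 2, stop 3} + {stop 1, stop 4}: 50 + 42 = 92
  … (7 splits in total)
  {stop 1, stop 2, stop 3} + {stop 4}: 50 + 12 = 62  ← best
Best: vehicle 1 Hub → stop 1 → stop 3 → stop 2 → Hub = 50; vehicle 2 Hub → stop 4 → Hub = 12; combined 62.

Minimum combined distance: 62 km.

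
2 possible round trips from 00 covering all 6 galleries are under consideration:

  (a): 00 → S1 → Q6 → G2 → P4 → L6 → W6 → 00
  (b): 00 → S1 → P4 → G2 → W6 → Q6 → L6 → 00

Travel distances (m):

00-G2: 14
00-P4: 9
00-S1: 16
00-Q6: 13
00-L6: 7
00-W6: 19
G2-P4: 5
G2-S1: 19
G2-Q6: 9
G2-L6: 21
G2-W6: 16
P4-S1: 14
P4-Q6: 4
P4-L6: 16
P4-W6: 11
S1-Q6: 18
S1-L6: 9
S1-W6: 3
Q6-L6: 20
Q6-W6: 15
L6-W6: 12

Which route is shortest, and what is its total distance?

Shortest is (b), total 93 m.

(a): 16 + 18 + 9 + 5 + 16 + 12 + 19 = 95
(b): 16 + 14 + 5 + 16 + 15 + 20 + 7 = 93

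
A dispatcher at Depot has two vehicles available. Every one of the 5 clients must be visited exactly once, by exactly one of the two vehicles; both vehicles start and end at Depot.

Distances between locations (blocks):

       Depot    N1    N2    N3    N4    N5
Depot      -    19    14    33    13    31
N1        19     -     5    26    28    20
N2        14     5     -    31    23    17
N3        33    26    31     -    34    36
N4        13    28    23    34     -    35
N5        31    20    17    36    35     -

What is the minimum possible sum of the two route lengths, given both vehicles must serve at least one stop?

Check every non-empty split of the stops between the two vehicles; for each half take its own optimal tour:
  {N1} + {N2, N3, N4, N5}: 38 + 114 = 152
  {N2} + {N1, N3, N4, N5}: 28 + 122 = 150
  {N1, N2} + {N3, N4, N5}: 38 + 114 = 152
  {N3} + {N1, N2, N4, N5}: 66 + 87 = 153
  {N1, N3} + {N2, N4, N5}: 78 + 79 = 157
  {N2, N3} + {N1, N4, N5}: 78 + 87 = 165
  … (15 splits in total)
  {N4} + {N1, N2, N3, N5}: 26 + 108 = 134  ← best
Best: vehicle 1 Depot → N4 → Depot = 26; vehicle 2 Depot → N2 → N1 → N5 → N3 → Depot = 108; combined 134.

134 blocks — the smallest possible combined total.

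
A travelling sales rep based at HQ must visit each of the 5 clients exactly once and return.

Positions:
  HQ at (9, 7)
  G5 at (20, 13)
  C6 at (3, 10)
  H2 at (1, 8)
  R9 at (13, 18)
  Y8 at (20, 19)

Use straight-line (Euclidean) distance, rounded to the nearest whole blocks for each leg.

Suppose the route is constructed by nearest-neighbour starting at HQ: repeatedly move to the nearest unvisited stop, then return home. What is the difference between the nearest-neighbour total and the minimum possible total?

Excess over optimum: 2 blocks.

HQ: C6=7, H2=8, R9=12, G5=13, Y8=16 ⇒ C6
C6: H2=3, R9=13, G5=17, Y8=19 ⇒ H2
H2: R9=16, G5=20, Y8=22 ⇒ R9
R9: Y8=7, G5=9 ⇒ Y8
Y8: G5=6 ⇒ G5
NN route HQ → C6 → H2 → R9 → Y8 → G5 → HQ costs 52.
Optimal: HQ → G5 → Y8 → R9 → C6 → H2 → HQ costs 50 (by enumerating all 60 distinct tours).
Excess = 52 − 50 = 2.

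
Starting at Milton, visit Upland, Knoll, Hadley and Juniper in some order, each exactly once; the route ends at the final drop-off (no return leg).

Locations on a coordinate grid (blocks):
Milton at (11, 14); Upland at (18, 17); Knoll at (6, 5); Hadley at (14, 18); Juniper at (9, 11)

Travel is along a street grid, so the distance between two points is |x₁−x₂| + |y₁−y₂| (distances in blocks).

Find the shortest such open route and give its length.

Minimum one-way distance = 36 blocks.

There are 4! = 24 possible orderings.
Milton - Upland - Knoll - Hadley - Juniper: 10+24+21+12 = 67
Milton - Upland - Knoll - Juniper - Hadley: 10+24+9+12 = 55
Milton - Upland - Hadley - Knoll - Juniper: 10+5+21+9 = 45
Milton - Upland - Hadley - Juniper - Knoll: 10+5+12+9 = 36
Milton - Upland - Juniper - Knoll - Hadley: 10+15+9+21 = 55
Milton - Upland - Juniper - Hadley - Knoll: 10+15+12+21 = 58
Milton - Knoll - Upland - Hadley - Juniper: 14+24+5+12 = 55
Milton - Knoll - Upland - Juniper - Hadley: 14+24+15+12 = 65
Milton - Knoll - Hadley - Upland - Juniper: 14+21+5+15 = 55
Milton - Knoll - Hadley - Juniper - Upland: 14+21+12+15 = 62
Milton - Knoll - Juniper - Upland - Hadley: 14+9+15+5 = 43
Milton - Knoll - Juniper - Hadley - Upland: 14+9+12+5 = 40
Milton - Hadley - Upland - Knoll - Juniper: 7+5+24+9 = 45
Milton - Hadley - Upland - Juniper - Knoll: 7+5+15+9 = 36
… (10 more)
The minimum is 36.
One shortest path: Milton → Upland → Hadley → Juniper → Knoll.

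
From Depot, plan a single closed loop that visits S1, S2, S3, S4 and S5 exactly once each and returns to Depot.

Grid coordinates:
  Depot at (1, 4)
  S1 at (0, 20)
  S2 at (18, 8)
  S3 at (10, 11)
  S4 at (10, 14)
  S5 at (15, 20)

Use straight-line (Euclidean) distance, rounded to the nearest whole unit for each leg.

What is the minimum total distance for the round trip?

Minimum total distance: 67.

With 5 stops there are 5!/2 = 60 distinct round trips (a route and its reverse cost the same).
Depot - S1 - S2 - S3 - S4 - S5 - Depot: 16+22+9+3+8+21 = 79
Depot - S1 - S2 - S3 - S5 - S4 - Depot: 16+22+9+10+8+13 = 78
Depot - S1 - S2 - S4 - S3 - S5 - Depot: 16+22+10+3+10+21 = 82
Depot - S1 - S2 - S4 - S5 - S3 - Depot: 16+22+10+8+10+11 = 77
Depot - S1 - S2 - S5 - S3 - S4 - Depot: 16+22+12+10+3+13 = 76
Depot - S1 - S2 - S5 - S4 - S3 - Depot: 16+22+12+8+3+11 = 72
Depot - S1 - S3 - S2 - S4 - S5 - Depot: 16+13+9+10+8+21 = 77
Depot - S1 - S3 - S2 - S5 - S4 - Depot: 16+13+9+12+8+13 = 71
Depot - S1 - S3 - S4 - S2 - S5 - Depot: 16+13+3+10+12+21 = 75
Depot - S1 - S3 - S4 - S5 - S2 - Depot: 16+13+3+8+12+17 = 69
Depot - S1 - S3 - S5 - S2 - S4 - Depot: 16+13+10+12+10+13 = 74
Depot - S1 - S3 - S5 - S4 - S2 - Depot: 16+13+10+8+10+17 = 74
Depot - S1 - S4 - S2 - S3 - S5 - Depot: 16+12+10+9+10+21 = 78
Depot - S1 - S4 - S2 - S5 - S3 - Depot: 16+12+10+12+10+11 = 71
… (46 more)
Depot - S1 - S5 - S2 - S4 - S3 - Depot: 16+15+12+10+3+11 = 67  ← best
The minimum is 67.
One optimal route: Depot → S1 → S5 → S2 → S4 → S3 → Depot (or its reverse).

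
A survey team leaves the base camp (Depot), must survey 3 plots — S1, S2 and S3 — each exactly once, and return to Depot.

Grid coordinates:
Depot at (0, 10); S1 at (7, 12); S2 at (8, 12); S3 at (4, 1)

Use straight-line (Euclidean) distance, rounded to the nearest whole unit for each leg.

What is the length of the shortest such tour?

Minimum total distance: 30.

Depot-S1-S2-S3-Depot: 7+1+12+10 = 30
Depot-S1-S3-S2-Depot: 7+11+12+8 = 38
Depot-S2-S1-S3-Depot: 8+1+11+10 = 30
The minimum is 30.
One optimal route: Depot → S1 → S2 → S3 → Depot (or its reverse).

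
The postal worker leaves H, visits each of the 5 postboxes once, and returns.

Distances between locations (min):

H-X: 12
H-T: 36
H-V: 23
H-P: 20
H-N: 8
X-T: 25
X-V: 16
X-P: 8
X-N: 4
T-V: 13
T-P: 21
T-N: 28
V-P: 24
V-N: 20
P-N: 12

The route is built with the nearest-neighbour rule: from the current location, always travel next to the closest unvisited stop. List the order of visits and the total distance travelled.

H → [N:8 / X:12 / P:20 / V:23 / T:36] → N (8)
N → [X:4 / P:12 / V:20 / T:28] → X (4)
X → [P:8 / V:16 / T:25] → P (8)
P → [T:21 / V:24] → T (21)
T → [V:13] → V (13)
Return V→H: 23.
Total = 8 + 4 + 8 + 21 + 13 + 23 = 77.

Nearest-neighbour total = 77 min; route H → N → X → P → T → V → H.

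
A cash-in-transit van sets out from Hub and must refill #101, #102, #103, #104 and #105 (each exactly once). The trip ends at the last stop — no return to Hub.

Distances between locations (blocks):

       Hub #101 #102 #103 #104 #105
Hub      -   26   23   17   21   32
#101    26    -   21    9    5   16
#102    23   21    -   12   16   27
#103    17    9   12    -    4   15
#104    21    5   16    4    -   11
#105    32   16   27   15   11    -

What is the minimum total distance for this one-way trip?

Minimum one-way distance = 60 blocks.

There are 5! = 120 possible orderings.
Hub → #101 → #102 → #103 → #104 → #105: 26+21+12+4+11 = 74
Hub → #101 → #102 → #103 → #105 → #104: 26+21+12+15+11 = 85
Hub → #101 → #102 → #104 → #103 → #105: 26+21+16+4+15 = 82
Hub → #101 → #102 → #104 → #105 → #103: 26+21+16+11+15 = 89
Hub → #101 → #102 → #105 → #103 → #104: 26+21+27+15+4 = 93
Hub → #101 → #102 → #105 → #104 → #103: 26+21+27+11+4 = 89
Hub → #101 → #103 → #102 → #104 → #105: 26+9+12+16+11 = 74
Hub → #101 → #103 → #102 → #105 → #104: 26+9+12+27+11 = 85
Hub → #101 → #103 → #104 → #102 → #105: 26+9+4+16+27 = 82
Hub → #101 → #103 → #104 → #105 → #102: 26+9+4+11+27 = 77
Hub → #101 → #103 → #105 → #102 → #104: 26+9+15+27+16 = 93
Hub → #101 → #103 → #105 → #104 → #102: 26+9+15+11+16 = 77
Hub → #101 → #104 → #102 → #103 → #105: 26+5+16+12+15 = 74
Hub → #101 → #104 → #102 → #105 → #103: 26+5+16+27+15 = 89
… (106 more)
Hub → #102 → #103 → #101 → #104 → #105: 23+12+9+5+11 = 60  ← best
The minimum is 60.
One shortest path: Hub → #102 → #103 → #101 → #104 → #105.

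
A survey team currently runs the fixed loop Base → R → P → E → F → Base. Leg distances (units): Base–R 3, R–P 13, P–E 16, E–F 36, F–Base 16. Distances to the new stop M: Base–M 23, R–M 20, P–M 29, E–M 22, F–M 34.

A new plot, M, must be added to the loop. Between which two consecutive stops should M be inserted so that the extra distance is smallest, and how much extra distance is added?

Adding 20 by placing M on the E–F leg.

Insertion cost between consecutive stops i–j is d(i,M) + d(M,j) − d(i,j):
  between Base and R: 23 + 20 − 3 = 40
  between R and P: 20 + 29 − 13 = 36
  between P and E: 29 + 22 − 16 = 35
  between E and F: 22 + 34 − 36 = 20
  between F and Base: 34 + 23 − 16 = 41
Cheapest insertion is between E and F, adding 20.
New total = 84 + 20 = 104.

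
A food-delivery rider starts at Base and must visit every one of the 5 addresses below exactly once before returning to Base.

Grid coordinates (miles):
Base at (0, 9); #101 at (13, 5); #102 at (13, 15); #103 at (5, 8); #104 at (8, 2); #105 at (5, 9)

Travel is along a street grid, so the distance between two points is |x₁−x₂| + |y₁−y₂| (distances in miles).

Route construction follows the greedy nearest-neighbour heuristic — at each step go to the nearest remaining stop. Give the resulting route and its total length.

From Base: distances to unvisited — #105=5, #103=6, #104=15, #101=17, #102=19. Nearest is #105 (5).
From #105: distances to unvisited — #103=1, #104=10, #101=12, #102=14. Nearest is #103 (1).
From #103: distances to unvisited — #104=9, #101=11, #102=15. Nearest is #104 (9).
From #104: distances to unvisited — #101=8, #102=18. Nearest is #101 (8).
From #101: distances to unvisited — #102=10. Nearest is #102 (10).
Return #102→Base: 19.
Total = 5 + 1 + 9 + 8 + 10 + 19 = 52.

Nearest-neighbour total = 52 miles; route Base → #105 → #103 → #104 → #101 → #102 → Base.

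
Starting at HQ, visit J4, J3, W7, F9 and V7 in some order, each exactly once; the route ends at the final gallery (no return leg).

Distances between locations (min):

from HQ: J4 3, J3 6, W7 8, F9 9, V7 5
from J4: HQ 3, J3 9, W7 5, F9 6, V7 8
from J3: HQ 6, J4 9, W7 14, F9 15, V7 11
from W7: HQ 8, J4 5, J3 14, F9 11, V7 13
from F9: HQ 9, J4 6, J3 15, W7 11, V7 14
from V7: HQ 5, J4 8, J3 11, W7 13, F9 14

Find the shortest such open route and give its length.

There are 5! = 120 possible orderings.
HQ→J4→J3→W7→F9→V7: 3+9+14+11+14 = 51
HQ→J4→J3→W7→V7→F9: 3+9+14+13+14 = 53
HQ→J4→J3→F9→W7→V7: 3+9+15+11+13 = 51
HQ→J4→J3→F9→V7→W7: 3+9+15+14+13 = 54
HQ→J4→J3→V7→W7→F9: 3+9+11+13+11 = 47
HQ→J4→J3→V7→F9→W7: 3+9+11+14+11 = 48
HQ→J4→W7→J3→F9→V7: 3+5+14+15+14 = 51
HQ→J4→W7→J3→V7→F9: 3+5+14+11+14 = 47
HQ→J4→W7→F9→J3→V7: 3+5+11+15+11 = 45
HQ→J4→W7→F9→V7→J3: 3+5+11+14+11 = 44
HQ→J4→W7→V7→J3→F9: 3+5+13+11+15 = 47
HQ→J4→W7→V7→F9→J3: 3+5+13+14+15 = 50
HQ→J4→F9→J3→W7→V7: 3+6+15+14+13 = 51
HQ→J4→F9→J3→V7→W7: 3+6+15+11+13 = 48
… (106 more)
HQ→J3→V7→J4→W7→F9: 6+11+8+5+11 = 41  ← best
The minimum is 41.
One shortest path: HQ → J3 → V7 → J4 → W7 → F9.

Shortest open route: 41 min.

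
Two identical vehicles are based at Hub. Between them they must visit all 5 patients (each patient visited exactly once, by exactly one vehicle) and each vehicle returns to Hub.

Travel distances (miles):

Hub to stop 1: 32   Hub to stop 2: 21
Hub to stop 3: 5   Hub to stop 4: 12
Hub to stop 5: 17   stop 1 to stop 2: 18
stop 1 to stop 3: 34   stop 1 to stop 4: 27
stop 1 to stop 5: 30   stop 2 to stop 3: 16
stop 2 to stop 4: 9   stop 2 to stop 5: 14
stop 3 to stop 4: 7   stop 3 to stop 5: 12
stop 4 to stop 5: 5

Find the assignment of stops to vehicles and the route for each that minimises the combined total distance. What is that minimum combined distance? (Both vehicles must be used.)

There are 2^4 − 1 = 15 ways to divide the 5 stops into two non-empty groups. For each, the best each vehicle can do is its own shortest tour through its group:
  {stop 1} + {stop 2, stop 3, stop 4, stop 5}: 64 + 52 = 116
  {stop 2} + {stop 1, stop 3, stop 4, stop 5}: 42 + 79 = 121
  {stop 1, stop 2} + {stop 3, stop 4, stop 5}: 71 + 34 = 105
  {stop 3} + {stop 1, stop 2, stop 4, stop 5}: 10 + 81 = 91
  {stop 1, stop 3} + {stop 2, stop 4, stop 5}: 71 + 52 = 123
  {stop 2, stop 3} + {stop 1, stop 4, stop 5}: 42 + 79 = 121
  … (15 splits in total)
Best: vehicle 1 Hub → stop 3 → Hub = 10; vehicle 2 Hub → stop 1 → stop 2 → stop 4 → stop 5 → Hub = 81; combined 91.

91 miles — the smallest possible combined total.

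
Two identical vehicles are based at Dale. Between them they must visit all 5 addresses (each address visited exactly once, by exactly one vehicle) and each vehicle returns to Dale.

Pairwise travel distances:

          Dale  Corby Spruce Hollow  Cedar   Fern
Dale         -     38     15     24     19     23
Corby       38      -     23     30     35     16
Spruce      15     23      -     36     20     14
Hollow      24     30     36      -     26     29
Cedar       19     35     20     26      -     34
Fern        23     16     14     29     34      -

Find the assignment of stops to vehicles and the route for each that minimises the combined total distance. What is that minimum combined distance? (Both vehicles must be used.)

137 — the smallest possible combined total.

There are 2^4 − 1 = 15 ways to divide the 5 stops into two non-empty groups. For each, the best each vehicle can do is its own shortest tour through its group:
  {Corby} + {Spruce, Hollow, Cedar, Fern}: 76 + 103 = 179
  {Spruce} + {Corby, Hollow, Cedar, Fern}: 30 + 114 = 144
  {Corby, Spruce} + {Hollow, Cedar, Fern}: 76 + 97 = 173
  {Hollow} + {Corby, Spruce, Cedar, Fern}: 48 + 99 = 147
  {Corby, Hollow} + {Spruce, Cedar, Fern}: 92 + 76 = 168
  {Spruce, Hollow} + {Corby, Cedar, Fern}: 75 + 93 = 168
  … (15 splits in total)
  {Cedar} + {Corby, Spruce, Hollow, Fern}: 38 + 99 = 137  ← best
Best: vehicle 1 Dale → Cedar → Dale = 38; vehicle 2 Dale → Spruce → Fern → Corby → Hollow → Dale = 99; combined 137.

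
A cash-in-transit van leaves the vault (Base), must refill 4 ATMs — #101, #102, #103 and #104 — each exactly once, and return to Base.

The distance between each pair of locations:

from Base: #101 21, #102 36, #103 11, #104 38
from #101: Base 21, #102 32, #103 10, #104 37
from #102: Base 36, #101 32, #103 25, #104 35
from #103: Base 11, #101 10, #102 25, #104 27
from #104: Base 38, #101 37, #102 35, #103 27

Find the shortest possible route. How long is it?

There are 12 distinct closed tours to check (reversals are equivalent).
Base → #101 → #102 → #103 → #104 → Base: 21+32+25+27+38 = 143
Base → #101 → #102 → #104 → #103 → Base: 21+32+35+27+11 = 126
Base → #101 → #103 → #102 → #104 → Base: 21+10+25+35+38 = 129
Base → #101 → #103 → #104 → #102 → Base: 21+10+27+35+36 = 129
Base → #101 → #104 → #102 → #103 → Base: 21+37+35+25+11 = 129
Base → #101 → #104 → #103 → #102 → Base: 21+37+27+25+36 = 146
Base → #102 → #101 → #103 → #104 → Base: 36+32+10+27+38 = 143
Base → #102 → #101 → #104 → #103 → Base: 36+32+37+27+11 = 143
Base → #102 → #103 → #101 → #104 → Base: 36+25+10+37+38 = 146
Base → #102 → #104 → #101 → #103 → Base: 36+35+37+10+11 = 129
Base → #103 → #101 → #102 → #104 → Base: 11+10+32+35+38 = 126
Base → #103 → #102 → #101 → #104 → Base: 11+25+32+37+38 = 143
The minimum is 126.
One optimal route: Base → #101 → #102 → #104 → #103 → Base (or its reverse).

Minimum total distance: 126.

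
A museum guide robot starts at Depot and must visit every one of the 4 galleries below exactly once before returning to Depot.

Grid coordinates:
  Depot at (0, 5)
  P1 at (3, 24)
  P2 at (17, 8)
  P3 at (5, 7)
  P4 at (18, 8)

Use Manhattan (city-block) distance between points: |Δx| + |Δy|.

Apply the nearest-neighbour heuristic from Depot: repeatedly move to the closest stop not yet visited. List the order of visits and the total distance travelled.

Depot → [P3:7 / P2:20 / P4:21 / P1:22] → P3 (7)
P3 → [P2:13 / P4:14 / P1:19] → P2 (13)
P2 → [P4:1 / P1:30] → P4 (1)
P4 → [P1:31] → P1 (31)
Return P1→Depot: 22.
Total = 7 + 13 + 1 + 31 + 22 = 74.

74 along Depot → P3 → P2 → P4 → P1 → Depot.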